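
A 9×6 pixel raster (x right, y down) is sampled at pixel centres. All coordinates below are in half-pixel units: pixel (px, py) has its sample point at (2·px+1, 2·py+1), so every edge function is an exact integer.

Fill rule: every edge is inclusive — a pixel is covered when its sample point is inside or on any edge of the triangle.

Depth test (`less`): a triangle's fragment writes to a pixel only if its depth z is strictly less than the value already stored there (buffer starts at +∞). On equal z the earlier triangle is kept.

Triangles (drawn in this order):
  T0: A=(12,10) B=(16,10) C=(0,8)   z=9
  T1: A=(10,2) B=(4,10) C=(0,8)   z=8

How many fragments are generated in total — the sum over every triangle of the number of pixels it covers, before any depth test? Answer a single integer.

T0:
  2·area = 8  (B↔C swapped to make it positive)
  edge (12, 10)→(0, 8): d=(-12,-2) inclusive
  edge (0, 8)→(16, 10): d=(16,2) inclusive
  edge (16, 10)→(12, 10): d=(-4,0) inclusive
    (3,4)@(7, 9): e=[2,2,4] → █
    (4,4)@(9, 9): e=[6,-2,4] → ·
    (3,5)@(7, 11): e=[-22,34,-4] → ·
  covered (1 px):
    · · · · · · · · ·
    · · · · · · · · ·
    · · · · · · · · ·
    · · · · · · · · ·
    · · · █ · · · · ·
    · · · · · · · · ·
T1:
  2·area = 44
  edge (10, 2)→(4, 10): d=(-6,8) inclusive
  edge (4, 10)→(0, 8): d=(-4,-2) inclusive
  edge (0, 8)→(10, 2): d=(10,-6) inclusive
    (4,1)@(9, 3): e=[2,38,4] → █
    (5,1)@(11, 3): e=[-14,42,16] → ·
    (2,2)@(5, 5): e=[22,22,0] → █  [on edge]
    (3,2)@(7, 5): e=[6,26,12] → █
    (4,2)@(9, 5): e=[-10,30,24] → ·
    (1,3)@(3, 7): e=[26,10,8] → █
    (3,3)@(7, 7): e=[-6,18,32] → ·
    (1,4)@(3, 9): e=[14,2,28] → █
    (2,4)@(5, 9): e=[-2,6,40] → ·
    (1,5)@(3, 11): e=[2,-6,48] → ·
  covered (6 px):
    · · · · · · · · ·
    · · · · █ · · · ·
    · · █ █ · · · · ·
    · █ █ · · · · · ·
    · █ · · · · · · ·
    · · · · · · · · ·

Final: 7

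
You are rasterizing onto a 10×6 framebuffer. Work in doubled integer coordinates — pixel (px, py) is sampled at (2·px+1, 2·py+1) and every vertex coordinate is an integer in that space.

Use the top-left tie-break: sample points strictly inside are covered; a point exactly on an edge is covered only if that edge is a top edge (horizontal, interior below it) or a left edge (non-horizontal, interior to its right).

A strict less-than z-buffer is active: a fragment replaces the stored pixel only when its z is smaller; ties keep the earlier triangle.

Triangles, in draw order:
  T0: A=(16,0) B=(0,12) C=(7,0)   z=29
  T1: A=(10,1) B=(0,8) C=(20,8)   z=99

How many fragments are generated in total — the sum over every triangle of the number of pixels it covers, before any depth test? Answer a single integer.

T0:
  2·area = 108
  edge (16, 0)→(0, 12): d=(-16,12) right/bottom  bias=-1
  edge (0, 12)→(7, 0): d=(7,-12) top-left  bias=+0
  edge (7, 0)→(16, 0): d=(9,0) top-left  bias=+0
    (3,0)@(7, 1): e=[92,7,9] → #
    (4,0)@(9, 1): e=[68,31,9] → #
    (5,0)@(11, 1): e=[44,55,9] → #
    (6,0)@(13, 1): e=[20,79,9] → #
    (7,0)@(15, 1): e=[-4,103,9] → ·
    (3,1)@(7, 3): e=[60,21,27] → #
    (6,1)@(13, 3): e=[-12,93,27] → ·
    (2,2)@(5, 5): e=[52,11,45] → #
    (5,2)@(11, 5): e=[-20,83,45] → ·
    (1,3)@(3, 7): e=[44,1,63] → #
    (3,3)@(7, 7): e=[-4,49,63] → ·
    (4,3)@(9, 7): e=[-28,73,63] → ·
  covered (14 px):
    · · · # # # # · · ·
    · · · # # # · · · ·
    · · # # # · · · · ·
    · # # · · · · · · ·
    · # · · · · · · · ·
    # · · · · · · · · ·
T1:
  2·area = 140  (B↔C swapped to make it positive)
  edge (10, 1)→(20, 8): d=(10,7) right/bottom  bias=-1
  edge (20, 8)→(0, 8): d=(-20,0) right/bottom  bias=-1
  edge (0, 8)→(10, 1): d=(10,-7) top-left  bias=+0
    (4,1)@(9, 3): e=[27,100,13] → #
    (5,1)@(11, 3): e=[13,100,27] → #
    (6,1)@(13, 3): e=[-1,100,41] → ·
    (2,2)@(5, 5): e=[75,60,5] → #
    (3,2)@(7, 5): e=[61,60,19] → #
    (6,2)@(13, 5): e=[19,60,61] → #
    (7,2)@(15, 5): e=[5,60,75] → #
    (8,2)@(17, 5): e=[-9,60,89] → ·
    (1,3)@(3, 7): e=[109,20,11] → #
    (8,3)@(17, 7): e=[11,20,109] → #
    (9,3)@(19, 7): e=[-3,20,123] → ·
    (1,4)@(3, 9): e=[129,-20,31] → ·
  covered (16 px):
    · · · · · · · · · ·
    · · · · # # · · · ·
    · · # # # # # # · ·
    · # # # # # # # # ·
    · · · · · · · · · ·
    · · · · · · · · · ·

Answer: 30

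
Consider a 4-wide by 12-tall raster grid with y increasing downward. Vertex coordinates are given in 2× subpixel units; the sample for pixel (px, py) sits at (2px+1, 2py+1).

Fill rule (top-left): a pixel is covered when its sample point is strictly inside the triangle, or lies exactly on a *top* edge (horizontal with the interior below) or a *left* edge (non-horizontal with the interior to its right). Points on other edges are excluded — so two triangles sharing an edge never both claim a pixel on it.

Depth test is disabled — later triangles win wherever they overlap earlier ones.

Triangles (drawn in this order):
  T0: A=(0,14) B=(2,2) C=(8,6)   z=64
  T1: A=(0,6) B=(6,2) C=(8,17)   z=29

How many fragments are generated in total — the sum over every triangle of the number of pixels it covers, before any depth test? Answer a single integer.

T0:
  2·area = 80
  edge (0, 14)→(2, 2): d=(2,-12) top-left  bias=+0
  edge (2, 2)→(8, 6): d=(6,4) right/bottom  bias=-1
  edge (8, 6)→(0, 14): d=(-8,8) right/bottom  bias=-1
    (1,1)@(3, 3): e=[14,2,64] → #
    (2,1)@(5, 3): e=[38,-6,48] → ·
    (1,2)@(3, 5): e=[18,14,48] → #
    (2,2)@(5, 5): e=[42,6,32] → #
    (3,2)@(7, 5): e=[66,-2,16] → ·
    (1,3)@(3, 7): e=[22,26,32] → #
    (3,3)@(7, 7): e=[70,10,0] → ·  [on edge]
    (0,4)@(1, 9): e=[2,46,32] → #
    (2,4)@(5, 9): e=[50,30,0] → ·  [on edge]
    (0,5)@(1, 11): e=[6,58,16] → #
    (1,5)@(3, 11): e=[30,50,0] → ·  [on edge]
    (0,6)@(1, 13): e=[10,70,0] → ·  [on edge]
  covered (8 px):
    · · · ·
    · # · ·
    · # # ·
    · # # ·
    # # · ·
    # · · ·
    · · · ·
    · · · ·
    · · · ·
    · · · ·
    · · · ·
    · · · ·
T1:
  2·area = 98
  edge (0, 6)→(6, 2): d=(6,-4) top-left  bias=+0
  edge (6, 2)→(8, 17): d=(2,15) right/bottom  bias=-1
  edge (8, 17)→(0, 6): d=(-8,-11) top-left  bias=+0
    (2,1)@(5, 3): e=[2,17,79] → #
    (3,1)@(7, 3): e=[10,-13,101] → ·
    (1,2)@(3, 5): e=[6,51,41] → #
    (3,2)@(7, 5): e=[22,-9,85] → ·
    (0,3)@(1, 7): e=[10,85,3] → #
    (3,3)@(7, 7): e=[34,-5,69] → ·
    (0,4)@(1, 9): e=[22,89,-13] → ·
    (1,4)@(3, 9): e=[30,59,9] → #
    (3,4)@(7, 9): e=[46,-1,53] → ·
    (1,5)@(3, 11): e=[42,63,-7] → ·
    (2,5)@(5, 11): e=[50,33,15] → #
    (3,5)@(7, 11): e=[58,3,37] → #
  covered (12 px):
    · · · ·
    · · # ·
    · # # ·
    # # # ·
    · # # ·
    · · # #
    · · · #
    · · · #
    · · · ·
    · · · ·
    · · · ·
    · · · ·

Result: 20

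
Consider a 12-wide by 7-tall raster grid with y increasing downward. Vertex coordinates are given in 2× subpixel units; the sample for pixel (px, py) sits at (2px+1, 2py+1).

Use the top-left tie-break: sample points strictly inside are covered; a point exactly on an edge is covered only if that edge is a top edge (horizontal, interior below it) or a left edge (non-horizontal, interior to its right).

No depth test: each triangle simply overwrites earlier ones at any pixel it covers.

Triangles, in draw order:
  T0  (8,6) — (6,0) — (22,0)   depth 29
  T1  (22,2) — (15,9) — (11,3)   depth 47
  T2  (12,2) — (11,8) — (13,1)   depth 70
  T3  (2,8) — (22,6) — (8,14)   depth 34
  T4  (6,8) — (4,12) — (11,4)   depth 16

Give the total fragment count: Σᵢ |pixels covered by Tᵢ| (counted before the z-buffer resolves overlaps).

T0:
  2·area = 96
  edge (8, 6)→(6, 0): d=(-2,-6) top-left  bias=+0
  edge (6, 0)→(22, 0): d=(16,0) top-left  bias=+0
  edge (22, 0)→(8, 6): d=(-14,6) right/bottom  bias=-1
    (3,0)@(7, 1): e=[4,16,76] → #
    (4,0)@(9, 1): e=[16,16,64] → #
    (5,0)@(11, 1): e=[28,16,52] → #
    (6,0)@(13, 1): e=[40,16,40] → #
    (7,0)@(15, 1): e=[52,16,28] → #
    (8,0)@(17, 1): e=[64,16,16] → #
    (9,0)@(19, 1): e=[76,16,4] → #
    (10,0)@(21, 1): e=[88,16,-8] → ·
    (3,1)@(7, 3): e=[0,48,48] → #  [on edge]
    (7,1)@(15, 3): e=[48,48,0] → ·  [on edge]
    (8,1)@(17, 3): e=[60,48,-12] → ·
    (9,1)@(19, 3): e=[72,48,-24] → ·
    (0,4)@(1, 9): e=[-48,144,0] → ·  [on edge]
    (4,4)@(9, 9): e=[0,144,-48] → ·  [on edge]
  covered (12 px):
    · · · # # # # # # # · ·
    · · · # # # # · · · · ·
    · · · · # · · · · · · ·
    · · · · · · · · · · · ·
    · · · · · · · · · · · ·
    · · · · · · · · · · · ·
    · · · · · · · · · · · ·
T1:
  2·area = 70
  edge (22, 2)→(15, 9): d=(-7,7) right/bottom  bias=-1
  edge (15, 9)→(11, 3): d=(-4,-6) top-left  bias=+0
  edge (11, 3)→(22, 2): d=(11,-1) top-left  bias=+0
    (11,0)@(23, 1): e=[0,80,-10] → ·  [on edge]
    (5,1)@(11, 3): e=[70,0,0] → #  [on edge]
    (6,1)@(13, 3): e=[56,12,2] → #
    (7,1)@(15, 3): e=[42,24,4] → #
    (8,1)@(17, 3): e=[28,36,6] → #
    (9,1)@(19, 3): e=[14,48,8] → #
    (10,1)@(21, 3): e=[0,60,10] → ·  [on edge]
    (5,2)@(11, 5): e=[56,-8,22] → ·
    (6,2)@(13, 5): e=[42,4,24] → #
    (9,2)@(19, 5): e=[0,40,30] → ·  [on edge]
    (6,3)@(13, 7): e=[28,-4,46] → ·
    (7,3)@(15, 7): e=[14,8,48] → #
    (8,3)@(17, 7): e=[0,20,50] → ·  [on edge]
    (7,4)@(15, 9): e=[0,0,70] → ·  [on edge]
    (6,5)@(13, 11): e=[0,-20,90] → ·  [on edge]
    (5,6)@(11, 13): e=[0,-40,110] → ·  [on edge]
  covered (9 px):
    · · · · · · · · · · · ·
    · · · · · # # # # # · ·
    · · · · · · # # # · · ·
    · · · · · · · # · · · ·
    · · · · · · · · · · · ·
    · · · · · · · · · · · ·
    · · · · · · · · · · · ·
T2:
  2·area = 5  (B↔C swapped to make it positive)
  edge (12, 2)→(13, 1): d=(1,-1) top-left  bias=+0
  edge (13, 1)→(11, 8): d=(-2,7) right/bottom  bias=-1
  edge (11, 8)→(12, 2): d=(1,-6) top-left  bias=+0
    (6,0)@(13, 1): e=[0,0,5] → ·  [on edge]
    (5,1)@(11, 3): e=[0,10,-5] → ·  [on edge]
    (4,2)@(9, 5): e=[0,20,-15] → ·  [on edge]
    (3,3)@(7, 7): e=[0,30,-25] → ·  [on edge]
    (2,4)@(5, 9): e=[0,40,-35] → ·  [on edge]
    (1,5)@(3, 11): e=[0,50,-45] → ·  [on edge]
    (0,6)@(1, 13): e=[0,60,-55] → ·  [on edge]
  covered (0 px):
    · · · · · · · · · · · ·
    · · · · · · · · · · · ·
    · · · · · · · · · · · ·
    · · · · · · · · · · · ·
    · · · · · · · · · · · ·
    · · · · · · · · · · · ·
    · · · · · · · · · · · ·
T3:
  2·area = 132
  edge (2, 8)→(22, 6): d=(20,-2) top-left  bias=+0
  edge (22, 6)→(8, 14): d=(-14,8) right/bottom  bias=-1
  edge (8, 14)→(2, 8): d=(-6,-6) top-left  bias=+0
    (0,3)@(1, 7): e=[-22,154,0] → ·  [on edge]
    (6,3)@(13, 7): e=[2,58,72] → #
    (7,3)@(15, 7): e=[6,42,84] → #
    (8,3)@(17, 7): e=[10,26,96] → #
    (9,3)@(19, 7): e=[14,10,108] → #
    (10,3)@(21, 7): e=[18,-6,120] → ·
    (1,4)@(3, 9): e=[22,110,0] → #  [on edge]
    (2,4)@(5, 9): e=[26,94,12] → #
    (3,4)@(7, 9): e=[30,78,24] → #
    (4,4)@(9, 9): e=[34,62,36] → #
    (5,4)@(11, 9): e=[38,46,48] → #
    (8,4)@(17, 9): e=[50,-2,84] → ·
    (2,5)@(5, 11): e=[66,66,0] → #  [on edge]
    (3,6)@(7, 13): e=[110,22,0] → #  [on edge]
  covered (18 px):
    · · · · · · · · · · · ·
    · · · · · · · · · · · ·
    · · · · · · · · · · · ·
    · · · · · · # # # # · ·
    · # # # # # # # · · · ·
    · · # # # # # · · · · ·
    · · · # # · · · · · · ·
T4:
  2·area = 12  (B↔C swapped to make it positive)
  edge (6, 8)→(11, 4): d=(5,-4) top-left  bias=+0
  edge (11, 4)→(4, 12): d=(-7,8) right/bottom  bias=-1
  edge (4, 12)→(6, 8): d=(2,-4) top-left  bias=+0
  covered (0 px):
    · · · · · · · · · · · ·
    · · · · · · · · · · · ·
    · · · · · · · · · · · ·
    · · · · · · · · · · · ·
    · · · · · · · · · · · ·
    · · · · · · · · · · · ·
    · · · · · · · · · · · ·

Final: 39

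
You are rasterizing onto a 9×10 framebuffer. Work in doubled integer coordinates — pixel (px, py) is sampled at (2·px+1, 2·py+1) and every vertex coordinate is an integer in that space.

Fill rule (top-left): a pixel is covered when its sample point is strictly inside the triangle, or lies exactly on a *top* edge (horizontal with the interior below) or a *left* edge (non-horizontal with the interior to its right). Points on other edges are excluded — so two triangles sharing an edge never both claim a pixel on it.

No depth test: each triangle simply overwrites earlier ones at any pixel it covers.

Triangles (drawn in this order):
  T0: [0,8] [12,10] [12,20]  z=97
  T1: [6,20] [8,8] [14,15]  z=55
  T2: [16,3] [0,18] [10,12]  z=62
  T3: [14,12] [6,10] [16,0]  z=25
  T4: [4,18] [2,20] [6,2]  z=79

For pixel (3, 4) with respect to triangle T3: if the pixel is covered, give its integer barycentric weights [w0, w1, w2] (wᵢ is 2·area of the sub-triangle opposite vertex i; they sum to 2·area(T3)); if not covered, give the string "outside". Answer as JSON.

T0:
  2·area = 120
  edge (0, 8)→(12, 10): d=(12,2) right/bottom  bias=-1
  edge (12, 10)→(12, 20): d=(0,10) right/bottom  bias=-1
  edge (12, 20)→(0, 8): d=(-12,-12) top-left  bias=+0
    (0,4)@(1, 9): e=[10,110,0] → X  [on edge]
    (1,4)@(3, 9): e=[6,90,24] → X
    (2,4)@(5, 9): e=[2,70,48] → X
    (3,4)@(7, 9): e=[-2,50,72] → .
    (0,5)@(1, 11): e=[34,110,-24] → .
    (1,5)@(3, 11): e=[30,90,0] → X  [on edge]
    (3,5)@(7, 11): e=[22,50,48] → X
    (4,5)@(9, 11): e=[18,30,72] → X
    (5,5)@(11, 11): e=[14,10,96] → X
    (6,5)@(13, 11): e=[10,-10,120] → .
    (1,6)@(3, 13): e=[54,90,-24] → .
    (2,6)@(5, 13): e=[50,70,0] → X  [on edge]
    (3,7)@(7, 15): e=[70,50,0] → X  [on edge]
    (4,8)@(9, 17): e=[90,30,0] → X  [on edge]
    (5,9)@(11, 19): e=[110,10,0] → X  [on edge]
  covered (18 px):
    . . . . . . . . .
    . . . . . . . . .
    . . . . . . . . .
    . . . . . . . . .
    X X X . . . . . .
    . X X X X X . . .
    . . X X X X . . .
    . . . X X X . . .
    . . . . X X . . .
    . . . . . X . . .
T1:
  2·area = 86
  edge (6, 20)→(8, 8): d=(2,-12) top-left  bias=+0
  edge (8, 8)→(14, 15): d=(6,7) right/bottom  bias=-1
  edge (14, 15)→(6, 20): d=(-8,5) right/bottom  bias=-1
    (4,5)@(9, 11): e=[18,11,57] → X
    (5,5)@(11, 11): e=[42,-3,47] → .
    (4,6)@(9, 13): e=[22,23,41] → X
    (5,6)@(11, 13): e=[46,9,31] → X
    (6,6)@(13, 13): e=[70,-5,21] → .
    (3,7)@(7, 15): e=[2,49,35] → X
    (6,7)@(13, 15): e=[74,7,5] → X
    (7,7)@(15, 15): e=[98,-7,-5] → .
    (3,8)@(7, 17): e=[6,61,19] → X
    (5,8)@(11, 17): e=[54,33,-1] → .
    (6,8)@(13, 17): e=[78,19,-11] → .
    (3,9)@(7, 19): e=[10,73,3] → X
  covered (10 px):
    . . . . . . . . .
    . . . . . . . . .
    . . . . . . . . .
    . . . . . . . . .
    . . . . . . . . .
    . . . . X . . . .
    . . . . X X . . .
    . . . X X X X . .
    . . . X X . . . .
    . . . X . . . . .
T2:
  2·area = 54  (B↔C swapped to make it positive)
  edge (16, 3)→(10, 12): d=(-6,9) right/bottom  bias=-1
  edge (10, 12)→(0, 18): d=(-10,6) right/bottom  bias=-1
  edge (0, 18)→(16, 3): d=(16,-15) top-left  bias=+0
    (6,3)@(13, 7): e=[3,32,19] → X
    (7,3)@(15, 7): e=[-15,20,49] → .
    (5,4)@(11, 9): e=[9,24,21] → X
    (6,4)@(13, 9): e=[-9,12,51] → .
    (7,4)@(15, 9): e=[-27,0,81] → .  [on edge]
    (4,5)@(9, 11): e=[15,16,23] → X
    (5,5)@(11, 11): e=[-3,4,53] → .
    (3,6)@(7, 13): e=[21,8,25] → X
    (4,6)@(9, 13): e=[3,-4,55] → .
    (2,7)@(5, 15): e=[27,0,27] → .  [on edge]
    (3,7)@(7, 15): e=[9,-12,57] → .
  covered (4 px):
    . . . . . . . . .
    . . . . . . . . .
    . . . . . . . . .
    . . . . . . X . .
    . . . . . X . . .
    . . . . X . . . .
    . . . X . . . . .
    . . . . . . . . .
    . . . . . . . . .
    . . . . . . . . .
T3:
  2·area = 100
  edge (14, 12)→(6, 10): d=(-8,-2) top-left  bias=+0
  edge (6, 10)→(16, 0): d=(10,-10) top-left  bias=+0
  edge (16, 0)→(14, 12): d=(-2,12) right/bottom  bias=-1
    (7,0)@(15, 1): e=[90,0,10] → X  [on edge]
    (8,0)@(17, 1): e=[94,20,-14] → .
    (6,1)@(13, 3): e=[70,0,30] → X  [on edge]
    (8,1)@(17, 3): e=[78,40,-18] → .
    (5,2)@(11, 5): e=[50,0,50] → X  [on edge]
    (8,2)@(17, 5): e=[62,60,-22] → .
    (4,3)@(9, 7): e=[30,0,70] → X  [on edge]
    (7,3)@(15, 7): e=[42,60,-2] → .
    (3,4)@(7, 9): e=[10,0,90] → X  [on edge]
    (7,4)@(15, 9): e=[26,80,-6] → .
    (2,5)@(5, 11): e=[-10,0,110] → .  [on edge]
    (3,5)@(7, 11): e=[-6,20,86] → .
    (1,6)@(3, 13): e=[-30,0,130] → .  [on edge]
    (0,7)@(1, 15): e=[-50,0,150] → .  [on edge]
  covered (15 px):
    . . . . . . . X .
    . . . . . . X X .
    . . . . . X X X .
    . . . . X X X . .
    . . . X X X X . .
    . . . . . X X . .
    . . . . . . . . .
    . . . . . . . . .
    . . . . . . . . .
    . . . . . . . . .
T4:
  2·area = 28
  edge (4, 18)→(2, 20): d=(-2,2) right/bottom  bias=-1
  edge (2, 20)→(6, 2): d=(4,-18) top-left  bias=+0
  edge (6, 2)→(4, 18): d=(-2,16) right/bottom  bias=-1
    (8,2)@(17, 5): e=[0,210,-182] → .  [on edge]
    (2,3)@(5, 7): e=[20,2,6] → X
    (3,3)@(7, 7): e=[16,38,-26] → .
    (7,3)@(15, 7): e=[0,182,-154] → .  [on edge]
    (2,4)@(5, 9): e=[16,10,2] → X
    (3,4)@(7, 9): e=[12,46,-30] → .
    (6,4)@(13, 9): e=[0,154,-126] → .  [on edge]
    (2,5)@(5, 11): e=[12,18,-2] → .
    (5,5)@(11, 11): e=[0,126,-98] → .  [on edge]
    (4,6)@(9, 13): e=[0,98,-70] → .  [on edge]
    (3,7)@(7, 15): e=[0,70,-42] → .  [on edge]
    (1,8)@(3, 17): e=[4,6,18] → X
    (2,8)@(5, 17): e=[0,42,-14] → .  [on edge]
    (1,9)@(3, 19): e=[0,14,14] → .  [on edge]
  covered (3 px):
    . . . . . . . . .
    . . . . . . . . .
    . . . . . . . . .
    . . X . . . . . .
    . . X . . . . . .
    . . . . . . . . .
    . . . . . . . . .
    . . . . . . . . .
    . X . . . . . . .
    . . . . . . . . .

Result: [0,90,10]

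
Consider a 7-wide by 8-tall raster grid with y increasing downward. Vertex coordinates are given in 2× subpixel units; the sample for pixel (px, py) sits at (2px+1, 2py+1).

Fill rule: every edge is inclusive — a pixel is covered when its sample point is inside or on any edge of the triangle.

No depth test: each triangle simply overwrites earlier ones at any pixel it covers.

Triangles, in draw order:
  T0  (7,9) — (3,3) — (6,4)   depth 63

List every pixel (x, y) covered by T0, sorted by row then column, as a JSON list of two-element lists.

T0:
  2·area = 14
  edge (7, 9)→(3, 3): d=(-4,-6) inclusive
  edge (3, 3)→(6, 4): d=(3,1) inclusive
  edge (6, 4)→(7, 9): d=(1,5) inclusive
    (1,1)@(3, 3): e=[0,0,14] → #  [on edge]
    (2,1)@(5, 3): e=[12,-2,4] → ·
    (1,2)@(3, 5): e=[-8,6,16] → ·
    (2,2)@(5, 5): e=[4,4,6] → #
    (3,2)@(7, 5): e=[16,2,-4] → ·
    (4,2)@(9, 5): e=[28,0,-14] → ·  [on edge]
    (2,3)@(5, 7): e=[-4,10,8] → ·
    (3,4)@(7, 9): e=[0,14,0] → #  [on edge]
    (4,4)@(9, 9): e=[12,12,-10] → ·
    (3,5)@(7, 11): e=[-8,20,2] → ·
    (5,7)@(11, 15): e=[0,28,-14] → ·  [on edge]
  covered (3 px):
    · · · · · · ·
    · # · · · · ·
    · · # · · · ·
    · · · · · · ·
    · · · # · · ·
    · · · · · · ·
    · · · · · · ·
    · · · · · · ·

Final: [[1,1],[2,2],[3,4]]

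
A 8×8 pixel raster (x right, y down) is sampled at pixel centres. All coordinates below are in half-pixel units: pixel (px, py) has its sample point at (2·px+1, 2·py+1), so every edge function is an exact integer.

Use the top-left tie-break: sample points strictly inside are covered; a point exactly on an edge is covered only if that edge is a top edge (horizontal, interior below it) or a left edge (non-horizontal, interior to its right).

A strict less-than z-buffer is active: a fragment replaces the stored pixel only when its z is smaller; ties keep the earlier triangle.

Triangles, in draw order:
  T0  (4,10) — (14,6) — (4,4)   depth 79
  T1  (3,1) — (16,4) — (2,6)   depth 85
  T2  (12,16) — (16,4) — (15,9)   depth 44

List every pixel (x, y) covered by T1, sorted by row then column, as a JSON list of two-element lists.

T0:
  2·area = 60  (B↔C swapped to make it positive)
  edge (4, 10)→(4, 4): d=(0,-6) top-left  bias=+0
  edge (4, 4)→(14, 6): d=(10,2) right/bottom  bias=-1
  edge (14, 6)→(4, 10): d=(-10,4) right/bottom  bias=-1
    (2,2)@(5, 5): e=[6,8,46] → X
    (3,2)@(7, 5): e=[18,4,38] → X
    (4,2)@(9, 5): e=[30,0,30] → .  [on edge]
    (2,3)@(5, 7): e=[6,28,26] → X
    (4,3)@(9, 7): e=[30,20,10] → X
    (5,3)@(11, 7): e=[42,16,2] → X
    (6,3)@(13, 7): e=[54,12,-6] → .
    (2,4)@(5, 9): e=[6,48,6] → X
    (3,4)@(7, 9): e=[18,44,-2] → .
    (4,4)@(9, 9): e=[30,40,-10] → .
    (5,4)@(11, 9): e=[42,36,-18] → .
    (2,5)@(5, 11): e=[6,68,-14] → .
  covered (7 px):
    . . . . . . . .
    . . . . . . . .
    . . X X . . . .
    . . X X X X . .
    . . X . . . . .
    . . . . . . . .
    . . . . . . . .
    . . . . . . . .
T1:
  2·area = 68
  edge (3, 1)→(16, 4): d=(13,3) right/bottom  bias=-1
  edge (16, 4)→(2, 6): d=(-14,2) right/bottom  bias=-1
  edge (2, 6)→(3, 1): d=(1,-5) top-left  bias=+0
    (1,0)@(3, 1): e=[0,68,0] → .  [on edge]
    (1,1)@(3, 3): e=[26,40,2] → X
    (2,1)@(5, 3): e=[20,36,12] → X
    (3,1)@(7, 3): e=[14,32,22] → X
    (4,1)@(9, 3): e=[8,28,32] → X
    (5,1)@(11, 3): e=[2,24,42] → X
    (6,1)@(13, 3): e=[-4,20,52] → .
    (1,2)@(3, 5): e=[52,12,4] → X
    (4,2)@(9, 5): e=[34,0,34] → .  [on edge]
    (5,2)@(11, 5): e=[28,-4,44] → .
    (1,3)@(3, 7): e=[78,-16,6] → .
    (2,3)@(5, 7): e=[72,-20,16] → .
    (0,5)@(1, 11): e=[136,-68,0] → .  [on edge]
  covered (8 px):
    . . . . . . . .
    . X X X X X . .
    . X X X . . . .
    . . . . . . . .
    . . . . . . . .
    . . . . . . . .
    . . . . . . . .
    . . . . . . . .
T2:
  2·area = 8
  edge (12, 16)→(16, 4): d=(4,-12) top-left  bias=+0
  edge (16, 4)→(15, 9): d=(-1,5) right/bottom  bias=-1
  edge (15, 9)→(12, 16): d=(-3,7) right/bottom  bias=-1
    (7,3)@(15, 7): e=[0,2,6] → X  [on edge]
    (7,4)@(15, 9): e=[8,0,0] → .  [on edge]
    (6,6)@(13, 13): e=[0,6,2] → X  [on edge]
    (7,6)@(15, 13): e=[24,-4,-12] → .
    (6,7)@(13, 15): e=[8,4,-4] → .
  covered (2 px):
    . . . . . . . .
    . . . . . . . .
    . . . . . . . .
    . . . . . . . X
    . . . . . . . .
    . . . . . . . .
    . . . . . . X .
    . . . . . . . .

Result: [[1,1],[2,1],[3,1],[4,1],[5,1],[1,2],[2,2],[3,2]]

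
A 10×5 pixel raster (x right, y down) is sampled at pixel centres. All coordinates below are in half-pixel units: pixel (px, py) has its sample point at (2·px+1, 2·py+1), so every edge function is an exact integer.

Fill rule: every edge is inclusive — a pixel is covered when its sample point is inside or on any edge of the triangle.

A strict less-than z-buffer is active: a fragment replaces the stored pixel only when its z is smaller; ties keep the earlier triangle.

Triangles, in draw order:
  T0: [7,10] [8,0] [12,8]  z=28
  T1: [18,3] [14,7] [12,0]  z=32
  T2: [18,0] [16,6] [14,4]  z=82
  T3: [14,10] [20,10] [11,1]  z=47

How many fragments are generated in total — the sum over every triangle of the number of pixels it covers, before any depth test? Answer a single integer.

T0:
  2·area = 48
  edge (7, 10)→(8, 0): d=(1,-10) inclusive
  edge (8, 0)→(12, 8): d=(4,8) inclusive
  edge (12, 8)→(7, 10): d=(-5,2) inclusive
    (4,1)@(9, 3): e=[13,4,31] → #
    (5,1)@(11, 3): e=[33,-12,27] → ·
    (4,2)@(9, 5): e=[15,12,21] → #
    (5,2)@(11, 5): e=[35,-4,17] → ·
    (4,3)@(9, 7): e=[17,20,11] → #
    (5,3)@(11, 7): e=[37,4,7] → #
    (6,3)@(13, 7): e=[57,-12,3] → ·
    (4,4)@(9, 9): e=[19,28,1] → #
    (5,4)@(11, 9): e=[39,12,-3] → ·
  covered (5 px):
    · · · · · · · · · ·
    · · · · # · · · · ·
    · · · · # · · · · ·
    · · · · # # · · · ·
    · · · · # · · · · ·
T1:
  2·area = 36
  edge (18, 3)→(14, 7): d=(-4,4) inclusive
  edge (14, 7)→(12, 0): d=(-2,-7) inclusive
  edge (12, 0)→(18, 3): d=(6,3) inclusive
    (6,0)@(13, 1): e=[28,5,3] → #
    (7,0)@(15, 1): e=[20,19,-3] → ·
    (6,1)@(13, 3): e=[20,1,15] → #
    (7,1)@(15, 3): e=[12,15,9] → #
    (8,1)@(17, 3): e=[4,29,3] → #
    (9,1)@(19, 3): e=[-4,43,-3] → ·
    (6,2)@(13, 5): e=[12,-3,27] → ·
    (7,2)@(15, 5): e=[4,11,21] → #
    (8,2)@(17, 5): e=[-4,25,15] → ·
    (7,3)@(15, 7): e=[-4,7,33] → ·
  covered (5 px):
    · · · · · · # · · ·
    · · · · · · # # # ·
    · · · · · · · # · ·
    · · · · · · · · · ·
    · · · · · · · · · ·
T2:
  2·area = 16
  edge (18, 0)→(16, 6): d=(-2,6) inclusive
  edge (16, 6)→(14, 4): d=(-2,-2) inclusive
  edge (14, 4)→(18, 0): d=(4,-4) inclusive
    (5,0)@(11, 1): e=[40,0,-24] → ·  [on edge]
    (8,0)@(17, 1): e=[4,12,0] → #  [on edge]
    (9,0)@(19, 1): e=[-8,16,8] → ·
    (6,1)@(13, 3): e=[24,0,-8] → ·  [on edge]
    (7,1)@(15, 3): e=[12,4,0] → #  [on edge]
    (8,1)@(17, 3): e=[0,8,8] → #  [on edge]
    (9,1)@(19, 3): e=[-12,12,16] → ·
    (6,2)@(13, 5): e=[20,-4,0] → ·  [on edge]
    (7,2)@(15, 5): e=[8,0,8] → #  [on edge]
    (8,2)@(17, 5): e=[-4,4,16] → ·
    (5,3)@(11, 7): e=[28,-12,0] → ·  [on edge]
    (7,3)@(15, 7): e=[4,-4,16] → ·
    (8,3)@(17, 7): e=[-8,0,24] → ·  [on edge]
    (4,4)@(9, 9): e=[36,-20,0] → ·  [on edge]
    (7,4)@(15, 9): e=[0,-8,24] → ·  [on edge]
    (9,4)@(19, 9): e=[-24,0,40] → ·  [on edge]
  covered (4 px):
    · · · · · · · · # ·
    · · · · · · · # # ·
    · · · · · · · # · ·
    · · · · · · · · · ·
    · · · · · · · · · ·
T3:
  2·area = 54  (B↔C swapped to make it positive)
  edge (14, 10)→(11, 1): d=(-3,-9) inclusive
  edge (11, 1)→(20, 10): d=(9,9) inclusive
  edge (20, 10)→(14, 10): d=(-6,0) inclusive
    (5,0)@(11, 1): e=[0,0,54] → #  [on edge]
    (6,0)@(13, 1): e=[18,-18,54] → ·
    (5,1)@(11, 3): e=[-6,18,42] → ·
    (6,1)@(13, 3): e=[12,0,42] → #  [on edge]
    (7,1)@(15, 3): e=[30,-18,42] → ·
    (6,2)@(13, 5): e=[6,18,30] → #
    (7,2)@(15, 5): e=[24,0,30] → #  [on edge]
    (8,2)@(17, 5): e=[42,-18,30] → ·
    (6,3)@(13, 7): e=[0,36,18] → #  [on edge]
    (8,3)@(17, 7): e=[36,0,18] → #  [on edge]
    (9,3)@(19, 7): e=[54,-18,18] → ·
    (6,4)@(13, 9): e=[-6,54,6] → ·
    (9,4)@(19, 9): e=[48,0,6] → #  [on edge]
  covered (10 px):
    · · · · · # · · · ·
    · · · · · · # · · ·
    · · · · · · # # · ·
    · · · · · · # # # ·
    · · · · · · · # # #

Result: 24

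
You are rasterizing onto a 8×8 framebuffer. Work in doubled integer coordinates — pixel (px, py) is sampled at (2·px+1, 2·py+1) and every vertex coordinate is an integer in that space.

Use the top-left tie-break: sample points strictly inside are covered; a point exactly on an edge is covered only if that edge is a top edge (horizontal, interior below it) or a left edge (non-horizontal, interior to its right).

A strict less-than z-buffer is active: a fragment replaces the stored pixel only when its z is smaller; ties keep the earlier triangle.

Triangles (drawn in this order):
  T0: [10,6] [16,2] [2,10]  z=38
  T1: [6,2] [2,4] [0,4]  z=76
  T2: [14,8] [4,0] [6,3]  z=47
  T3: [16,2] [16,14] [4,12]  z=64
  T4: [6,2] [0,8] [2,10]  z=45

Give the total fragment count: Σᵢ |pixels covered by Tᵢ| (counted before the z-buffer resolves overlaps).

T0:
  2·area = 8  (B↔C swapped to make it positive)
  edge (10, 6)→(2, 10): d=(-8,4) right/bottom  bias=-1
  edge (2, 10)→(16, 2): d=(14,-8) top-left  bias=+0
  edge (16, 2)→(10, 6): d=(-6,4) right/bottom  bias=-1
    (5,2)@(11, 5): e=[4,2,2] → X
    (6,2)@(13, 5): e=[-4,18,-6] → .
    (5,3)@(11, 7): e=[-12,30,-10] → .
  covered (1 px):
    . . . . . . . .
    . . . . . . . .
    . . . . . X . .
    . . . . . . . .
    . . . . . . . .
    . . . . . . . .
    . . . . . . . .
    . . . . . . . .
T1:
  2·area = 4
  edge (6, 2)→(2, 4): d=(-4,2) right/bottom  bias=-1
  edge (2, 4)→(0, 4): d=(-2,0) right/bottom  bias=-1
  edge (0, 4)→(6, 2): d=(6,-2) top-left  bias=+0
    (4,0)@(9, 1): e=[-2,6,0] → .  [on edge]
    (1,1)@(3, 3): e=[2,2,0] → X  [on edge]
    (2,1)@(5, 3): e=[-2,2,4] → .
    (1,2)@(3, 5): e=[-6,-2,12] → .
  covered (1 px):
    . . . . . . . .
    . X . . . . . .
    . . . . . . . .
    . . . . . . . .
    . . . . . . . .
    . . . . . . . .
    . . . . . . . .
    . . . . . . . .
T2:
  2·area = 14  (B↔C swapped to make it positive)
  edge (14, 8)→(6, 3): d=(-8,-5) top-left  bias=+0
  edge (6, 3)→(4, 0): d=(-2,-3) top-left  bias=+0
  edge (4, 0)→(14, 8): d=(10,8) right/bottom  bias=-1
    (2,0)@(5, 1): e=[11,1,2] → X
    (3,0)@(7, 1): e=[21,7,-14] → .
    (2,1)@(5, 3): e=[-5,-3,22] → .
    (3,1)@(7, 3): e=[5,3,6] → X
    (4,1)@(9, 3): e=[15,9,-10] → .
    (3,2)@(7, 5): e=[-11,-1,26] → .
  covered (2 px):
    . . X . . . . .
    . . . X . . . .
    . . . . . . . .
    . . . . . . . .
    . . . . . . . .
    . . . . . . . .
    . . . . . . . .
    . . . . . . . .
T3:
  2·area = 144
  edge (16, 2)→(16, 14): d=(0,12) right/bottom  bias=-1
  edge (16, 14)→(4, 12): d=(-12,-2) top-left  bias=+0
  edge (4, 12)→(16, 2): d=(12,-10) top-left  bias=+0
    (7,1)@(15, 3): e=[12,130,2] → X
    (6,2)@(13, 5): e=[36,102,6] → X
    (5,3)@(11, 7): e=[60,74,10] → X
    (4,4)@(9, 9): e=[84,46,14] → X
    (3,5)@(7, 11): e=[108,18,18] → X
    (3,6)@(7, 13): e=[108,-6,42] → .
    (4,6)@(9, 13): e=[84,-2,62] → .
    (5,6)@(11, 13): e=[60,2,82] → X
    (5,7)@(11, 15): e=[60,-22,106] → .
    (6,7)@(13, 15): e=[36,-18,126] → .
    (7,7)@(15, 15): e=[12,-14,146] → .
  covered (18 px):
    . . . . . . . .
    . . . . . . . X
    . . . . . . X X
    . . . . . X X X
    . . . . X X X X
    . . . X X X X X
    . . . . . X X X
    . . . . . . . .
T4:
  2·area = 24  (B↔C swapped to make it positive)
  edge (6, 2)→(2, 10): d=(-4,8) right/bottom  bias=-1
  edge (2, 10)→(0, 8): d=(-2,-2) top-left  bias=+0
  edge (0, 8)→(6, 2): d=(6,-6) top-left  bias=+0
    (3,0)@(7, 1): e=[-4,28,0] → .  [on edge]
    (2,1)@(5, 3): e=[4,20,0] → X  [on edge]
    (3,1)@(7, 3): e=[-12,24,12] → .
    (1,2)@(3, 5): e=[12,12,0] → X  [on edge]
    (2,2)@(5, 5): e=[-4,16,12] → .
    (0,3)@(1, 7): e=[20,4,0] → X  [on edge]
    (2,3)@(5, 7): e=[-12,12,24] → .
    (0,4)@(1, 9): e=[12,0,12] → X  [on edge]
    (1,4)@(3, 9): e=[-4,4,24] → .
    (0,5)@(1, 11): e=[4,-4,24] → .
    (1,5)@(3, 11): e=[-12,0,36] → .  [on edge]
    (2,6)@(5, 13): e=[-36,0,60] → .  [on edge]
    (3,7)@(7, 15): e=[-60,0,84] → .  [on edge]
  covered (5 px):
    . . . . . . . .
    . . X . . . . .
    . X . . . . . .
    X X . . . . . .
    X . . . . . . .
    . . . . . . . .
    . . . . . . . .
    . . . . . . . .

Answer: 27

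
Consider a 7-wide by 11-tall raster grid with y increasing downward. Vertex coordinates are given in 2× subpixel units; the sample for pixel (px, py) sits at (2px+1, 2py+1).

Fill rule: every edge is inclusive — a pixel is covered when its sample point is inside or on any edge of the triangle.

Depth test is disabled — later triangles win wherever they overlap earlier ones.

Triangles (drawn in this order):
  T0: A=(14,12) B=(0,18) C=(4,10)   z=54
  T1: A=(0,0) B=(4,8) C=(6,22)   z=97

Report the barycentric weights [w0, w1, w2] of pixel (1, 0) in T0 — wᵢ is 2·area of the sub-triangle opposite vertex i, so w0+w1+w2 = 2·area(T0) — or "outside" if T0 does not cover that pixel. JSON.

T0:
  2·area = 88
  edge (14, 12)→(0, 18): d=(-14,6) inclusive
  edge (0, 18)→(4, 10): d=(4,-8) inclusive
  edge (4, 10)→(14, 12): d=(10,2) inclusive
    (2,5)@(5, 11): e=[68,12,8] → X
    (3,5)@(7, 11): e=[56,28,4] → X
    (4,5)@(9, 11): e=[44,44,0] → X  [on edge]
    (5,5)@(11, 11): e=[32,60,-4] → .
    (1,6)@(3, 13): e=[52,4,32] → X
    (5,6)@(11, 13): e=[4,68,16] → X
    (6,6)@(13, 13): e=[-8,84,12] → .
    (1,7)@(3, 15): e=[24,12,52] → X
    (3,7)@(7, 15): e=[0,44,44] → X  [on edge]
    (4,7)@(9, 15): e=[-12,60,40] → .
    (5,7)@(11, 15): e=[-24,76,36] → .
    (0,8)@(1, 17): e=[8,4,76] → X
  covered (12 px):
    . . . . . . .
    . . . . . . .
    . . . . . . .
    . . . . . . .
    . . . . . . .
    . . X X X . .
    . X X X X X .
    . X X X . . .
    X . . . . . .
    . . . . . . .
    . . . . . . .
T1:
  2·area = 40
  edge (0, 0)→(4, 8): d=(4,8) inclusive
  edge (4, 8)→(6, 22): d=(2,14) inclusive
  edge (6, 22)→(0, 0): d=(-6,-22) inclusive
    (1,0)@(3, 1): e=[-20,0,60] → .  [on edge]
    (0,1)@(1, 3): e=[4,32,4] → X
    (1,1)@(3, 3): e=[-12,4,48] → .
    (0,2)@(1, 5): e=[12,36,-8] → .
    (1,3)@(3, 7): e=[4,12,24] → X
    (2,3)@(5, 7): e=[-12,-16,68] → .
    (1,4)@(3, 9): e=[12,16,12] → X
    (2,4)@(5, 9): e=[-4,-12,56] → .
    (1,5)@(3, 11): e=[20,20,0] → X  [on edge]
    (2,5)@(5, 11): e=[4,-8,44] → .
    (1,6)@(3, 13): e=[28,24,-12] → .
    (2,7)@(5, 15): e=[20,0,20] → X  [on edge]
  covered (6 px):
    . . . . . . .
    X . . . . . .
    . . . . . . .
    . X . . . . .
    . X . . . . .
    . X . . . . .
    . . . . . . .
    . . X . . . .
    . . X . . . .
    . . . . . . .
    . . . . . . .

Final: "outside"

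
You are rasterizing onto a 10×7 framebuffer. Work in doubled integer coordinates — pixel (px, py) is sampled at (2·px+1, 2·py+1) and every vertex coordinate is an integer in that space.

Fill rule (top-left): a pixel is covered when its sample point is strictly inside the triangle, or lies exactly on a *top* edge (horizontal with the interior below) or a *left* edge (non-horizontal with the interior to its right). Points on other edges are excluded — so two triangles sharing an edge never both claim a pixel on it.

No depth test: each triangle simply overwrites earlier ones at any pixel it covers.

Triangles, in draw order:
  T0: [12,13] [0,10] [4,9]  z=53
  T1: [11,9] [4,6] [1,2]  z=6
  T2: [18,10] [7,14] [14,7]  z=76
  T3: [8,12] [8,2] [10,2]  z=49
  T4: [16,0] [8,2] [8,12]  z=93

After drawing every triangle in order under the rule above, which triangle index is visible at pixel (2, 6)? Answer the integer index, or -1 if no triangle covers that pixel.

T0:
  2·area = 24
  edge (12, 13)→(0, 10): d=(-12,-3) top-left  bias=+0
  edge (0, 10)→(4, 9): d=(4,-1) top-left  bias=+0
  edge (4, 9)→(12, 13): d=(8,4) right/bottom  bias=-1
    (2,5)@(5, 11): e=[3,9,12] → X
    (3,5)@(7, 11): e=[9,11,4] → X
    (4,5)@(9, 11): e=[15,13,-4] → .
    (2,6)@(5, 13): e=[-21,17,28] → .
    (3,6)@(7, 13): e=[-15,19,20] → .
  covered (2 px):
    . . . . . . . . . .
    . . . . . . . . . .
    . . . . . . . . . .
    . . . . . . . . . .
    . . . . . . . . . .
    . . X X . . . . . .
    . . . . . . . . . .
T1:
  2·area = 19
  edge (11, 9)→(4, 6): d=(-7,-3) top-left  bias=+0
  edge (4, 6)→(1, 2): d=(-3,-4) top-left  bias=+0
  edge (1, 2)→(11, 9): d=(10,7) right/bottom  bias=-1
    (2,2)@(5, 5): e=[10,7,2] → X
    (3,2)@(7, 5): e=[16,15,-12] → .
    (2,3)@(5, 7): e=[-4,1,22] → .
    (3,3)@(7, 7): e=[2,9,8] → X
    (4,3)@(9, 7): e=[8,17,-6] → .
    (3,4)@(7, 9): e=[-12,3,28] → .
    (5,4)@(11, 9): e=[0,19,0] → .  [on edge]
  covered (2 px):
    . . . . . . . . . .
    . . . . . . . . . .
    . . X . . . . . . .
    . . . X . . . . . .
    . . . . . . . . . .
    . . . . . . . . . .
    . . . . . . . . . .
T2:
  2·area = 49
  edge (18, 10)→(7, 14): d=(-11,4) right/bottom  bias=-1
  edge (7, 14)→(14, 7): d=(7,-7) top-left  bias=+0
  edge (14, 7)→(18, 10): d=(4,3) right/bottom  bias=-1
    (6,4)@(13, 9): e=[31,7,11] → X
    (7,4)@(15, 9): e=[23,21,5] → X
    (8,4)@(17, 9): e=[15,35,-1] → .
    (5,5)@(11, 11): e=[17,7,25] → X
    (8,5)@(17, 11): e=[-7,49,7] → .
    (4,6)@(9, 13): e=[3,7,39] → X
    (5,6)@(11, 13): e=[-5,21,33] → .
    (6,6)@(13, 13): e=[-13,35,27] → .
    (7,6)@(15, 13): e=[-21,49,21] → .
  covered (6 px):
    . . . . . . . . . .
    . . . . . . . . . .
    . . . . . . . . . .
    . . . . . . . . . .
    . . . . . . X X . .
    . . . . . X X X . .
    . . . . X . . . . .
T3:
  2·area = 20
  edge (8, 12)→(8, 2): d=(0,-10) top-left  bias=+0
  edge (8, 2)→(10, 2): d=(2,0) top-left  bias=+0
  edge (10, 2)→(8, 12): d=(-2,10) right/bottom  bias=-1
    (4,1)@(9, 3): e=[10,2,8] → X
    (5,1)@(11, 3): e=[30,2,-12] → .
    (4,2)@(9, 5): e=[10,6,4] → X
    (5,2)@(11, 5): e=[30,6,-16] → .
    (4,3)@(9, 7): e=[10,10,0] → .  [on edge]
  covered (2 px):
    . . . . . . . . . .
    . . . . X . . . . .
    . . . . X . . . . .
    . . . . . . . . . .
    . . . . . . . . . .
    . . . . . . . . . .
    . . . . . . . . . .
T4:
  2·area = 80  (B↔C swapped to make it positive)
  edge (16, 0)→(8, 12): d=(-8,12) right/bottom  bias=-1
  edge (8, 12)→(8, 2): d=(0,-10) top-left  bias=+0
  edge (8, 2)→(16, 0): d=(8,-2) top-left  bias=+0
    (6,0)@(13, 1): e=[28,50,2] → X
    (7,0)@(15, 1): e=[4,70,6] → X
    (8,0)@(17, 1): e=[-20,90,10] → .
    (4,1)@(9, 3): e=[60,10,10] → X
    (5,1)@(11, 3): e=[36,30,14] → X
    (7,1)@(15, 3): e=[-12,70,22] → .
    (4,2)@(9, 5): e=[44,10,26] → X
    (6,2)@(13, 5): e=[-4,50,34] → .
    (4,3)@(9, 7): e=[28,10,42] → X
    (6,3)@(13, 7): e=[-20,50,50] → .
    (4,4)@(9, 9): e=[12,10,58] → X
    (5,4)@(11, 9): e=[-12,30,62] → .
  covered (10 px):
    . . . . . . X X . .
    . . . . X X X . . .
    . . . . X X . . . .
    . . . . X X . . . .
    . . . . X . . . . .
    . . . . . . . . . .
    . . . . . . . . . .

Z-buffer (winner per pixel, '.' = empty):
  . . . . . . 4 4 . .
  . . . . 4 4 4 . . .
  . . 1 . 4 4 . . . .
  . . . 1 4 4 . . . .
  . . . . 4 . 2 2 . .
  . . 0 0 . 2 2 2 . .
  . . . . 2 . . . . .

Answer: -1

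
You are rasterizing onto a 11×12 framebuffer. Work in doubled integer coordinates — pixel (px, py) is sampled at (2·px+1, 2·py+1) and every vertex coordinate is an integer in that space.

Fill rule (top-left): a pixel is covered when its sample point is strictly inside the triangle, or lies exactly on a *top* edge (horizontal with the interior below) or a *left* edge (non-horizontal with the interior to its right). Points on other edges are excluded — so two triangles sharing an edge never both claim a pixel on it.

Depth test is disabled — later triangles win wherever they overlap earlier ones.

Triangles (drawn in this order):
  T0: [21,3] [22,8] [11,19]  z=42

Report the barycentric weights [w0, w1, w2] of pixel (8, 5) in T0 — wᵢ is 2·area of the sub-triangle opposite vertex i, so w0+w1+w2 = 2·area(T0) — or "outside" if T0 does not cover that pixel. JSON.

T0:
  2·area = 66
  edge (21, 3)→(22, 8): d=(1,5) right/bottom  bias=-1
  edge (22, 8)→(11, 19): d=(-11,11) right/bottom  bias=-1
  edge (11, 19)→(21, 3): d=(10,-16) top-left  bias=+0
    (10,1)@(21, 3): e=[0,66,0] → ·  [on edge]
    (10,2)@(21, 5): e=[2,44,20] → █
    (9,3)@(19, 7): e=[14,44,8] → █
    (9,4)@(19, 9): e=[16,22,28] → █
    (10,4)@(21, 9): e=[6,0,60] → ·  [on edge]
    (8,5)@(17, 11): e=[28,22,16] → █
    (9,5)@(19, 11): e=[18,0,48] → ·  [on edge]
    (7,6)@(15, 13): e=[40,22,4] → █
    (8,6)@(17, 13): e=[30,0,36] → ·  [on edge]
    (7,7)@(15, 15): e=[42,0,24] → ·  [on edge]
    (6,8)@(13, 17): e=[54,0,12] → ·  [on edge]
    (5,9)@(11, 19): e=[66,0,0] → ·  [on edge]
    (4,10)@(9, 21): e=[78,0,-12] → ·  [on edge]
    (3,11)@(7, 23): e=[90,0,-24] → ·  [on edge]
  covered (6 px):
    · · · · · · · · · · ·
    · · · · · · · · · · ·
    · · · · · · · · · · █
    · · · · · · · · · █ █
    · · · · · · · · · █ ·
    · · · · · · · · █ · ·
    · · · · · · · █ · · ·
    · · · · · · · · · · ·
    · · · · · · · · · · ·
    · · · · · · · · · · ·
    · · · · · · · · · · ·
    · · · · · · · · · · ·

Answer: [22,16,28]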